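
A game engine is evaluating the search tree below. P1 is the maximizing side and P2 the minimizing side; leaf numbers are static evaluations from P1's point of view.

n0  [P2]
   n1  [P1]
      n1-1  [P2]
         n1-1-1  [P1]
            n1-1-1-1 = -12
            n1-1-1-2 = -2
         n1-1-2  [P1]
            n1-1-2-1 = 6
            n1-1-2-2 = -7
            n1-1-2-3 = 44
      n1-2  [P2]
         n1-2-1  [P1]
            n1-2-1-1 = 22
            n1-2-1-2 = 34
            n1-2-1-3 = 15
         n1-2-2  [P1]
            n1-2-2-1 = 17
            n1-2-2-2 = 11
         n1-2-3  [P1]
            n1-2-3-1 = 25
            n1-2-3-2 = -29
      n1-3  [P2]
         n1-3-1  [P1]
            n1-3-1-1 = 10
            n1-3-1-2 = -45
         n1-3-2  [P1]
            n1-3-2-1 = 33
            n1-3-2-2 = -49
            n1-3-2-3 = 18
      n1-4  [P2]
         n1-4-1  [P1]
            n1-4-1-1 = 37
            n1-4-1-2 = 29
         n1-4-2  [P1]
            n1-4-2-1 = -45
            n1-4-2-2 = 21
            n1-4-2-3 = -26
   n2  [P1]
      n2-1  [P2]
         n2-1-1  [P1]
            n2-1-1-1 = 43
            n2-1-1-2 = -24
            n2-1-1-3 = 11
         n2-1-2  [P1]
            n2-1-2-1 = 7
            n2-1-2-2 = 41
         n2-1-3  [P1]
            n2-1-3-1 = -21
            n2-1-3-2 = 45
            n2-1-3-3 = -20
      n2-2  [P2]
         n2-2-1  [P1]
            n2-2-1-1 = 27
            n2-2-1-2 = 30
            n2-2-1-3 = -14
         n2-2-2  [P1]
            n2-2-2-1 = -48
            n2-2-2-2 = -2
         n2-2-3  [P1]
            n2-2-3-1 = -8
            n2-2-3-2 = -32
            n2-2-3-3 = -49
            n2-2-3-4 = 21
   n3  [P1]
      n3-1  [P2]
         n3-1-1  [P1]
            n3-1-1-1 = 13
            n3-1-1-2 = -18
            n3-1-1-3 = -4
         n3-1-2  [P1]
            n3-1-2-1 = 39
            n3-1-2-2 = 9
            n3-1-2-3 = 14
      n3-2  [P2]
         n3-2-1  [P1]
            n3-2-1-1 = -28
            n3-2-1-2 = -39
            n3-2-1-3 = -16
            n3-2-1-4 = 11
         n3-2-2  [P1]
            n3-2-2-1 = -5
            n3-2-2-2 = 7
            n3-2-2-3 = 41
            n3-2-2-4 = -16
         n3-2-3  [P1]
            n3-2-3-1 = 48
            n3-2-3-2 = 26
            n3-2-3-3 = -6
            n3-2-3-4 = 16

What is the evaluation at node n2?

n2-1-1 (P1): max(43, -24, 11) = 43
n2-1-2 (P1): max(7, 41) = 41
n2-1-3 (P1): max(-21, 45, -20) = 45
n2-1 (P2): min(43, 41, 45) = 41
n2-2-1 (P1): max(27, 30, -14) = 30
n2-2-2 (P1): max(-48, -2) = -2
n2-2-3 (P1): max(-8, -32, -49, 21) = 21
n2-2 (P2): min(30, -2, 21) = -2
n2 (P1): max(41, -2) = 41

41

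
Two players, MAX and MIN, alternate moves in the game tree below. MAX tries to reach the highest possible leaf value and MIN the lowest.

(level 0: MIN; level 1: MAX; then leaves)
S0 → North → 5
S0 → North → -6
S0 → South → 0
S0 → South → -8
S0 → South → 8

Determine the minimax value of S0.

5

North (MAX): max(5, -6) = 5
South (MAX): max(0, -8, 8) = 8
S0 (MIN): min(5, 8) = 5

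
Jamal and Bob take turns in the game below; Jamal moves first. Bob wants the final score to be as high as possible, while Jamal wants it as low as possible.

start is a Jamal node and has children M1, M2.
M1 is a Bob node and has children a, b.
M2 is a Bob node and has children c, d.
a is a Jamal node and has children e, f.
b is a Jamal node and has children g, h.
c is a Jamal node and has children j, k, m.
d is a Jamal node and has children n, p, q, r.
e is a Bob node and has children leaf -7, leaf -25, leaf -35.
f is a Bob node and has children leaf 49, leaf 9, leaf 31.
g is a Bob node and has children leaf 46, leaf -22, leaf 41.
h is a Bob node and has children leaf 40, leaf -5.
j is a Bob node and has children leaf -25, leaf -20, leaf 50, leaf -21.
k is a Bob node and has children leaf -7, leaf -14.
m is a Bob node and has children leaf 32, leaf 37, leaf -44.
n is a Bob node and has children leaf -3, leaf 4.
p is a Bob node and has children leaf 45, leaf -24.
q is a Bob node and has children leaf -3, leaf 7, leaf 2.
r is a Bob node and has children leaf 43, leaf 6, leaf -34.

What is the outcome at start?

4

e (Bob): max(-7, -25, -35) = -7
f (Bob): max(49, 9, 31) = 49
a (Jamal): min(-7, 49) = -7
g (Bob): max(46, -22, 41) = 46
h (Bob): max(40, -5) = 40
b (Jamal): min(46, 40) = 40
M1 (Bob): max(-7, 40) = 40
j (Bob): max(-25, -20, 50, -21) = 50
k (Bob): max(-7, -14) = -7
m (Bob): max(32, 37, -44) = 37
c (Jamal): min(50, -7, 37) = -7
n (Bob): max(-3, 4) = 4
p (Bob): max(45, -24) = 45
q (Bob): max(-3, 7, 2) = 7
r (Bob): max(43, 6, -34) = 43
d (Jamal): min(4, 45, 7, 43) = 4
M2 (Bob): max(-7, 4) = 4
start (Jamal): min(40, 4) = 4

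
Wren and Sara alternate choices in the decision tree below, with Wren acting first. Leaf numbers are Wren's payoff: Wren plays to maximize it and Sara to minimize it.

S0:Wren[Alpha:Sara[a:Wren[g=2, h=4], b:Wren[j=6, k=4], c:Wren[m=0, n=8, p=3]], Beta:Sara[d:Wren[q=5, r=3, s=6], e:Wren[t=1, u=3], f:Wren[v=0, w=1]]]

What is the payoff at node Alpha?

4

a (Wren): max(2, 4) = 4
b (Wren): max(6, 4) = 6
c (Wren): max(0, 8, 3) = 8
Alpha (Sara): min(4, 6, 8) = 4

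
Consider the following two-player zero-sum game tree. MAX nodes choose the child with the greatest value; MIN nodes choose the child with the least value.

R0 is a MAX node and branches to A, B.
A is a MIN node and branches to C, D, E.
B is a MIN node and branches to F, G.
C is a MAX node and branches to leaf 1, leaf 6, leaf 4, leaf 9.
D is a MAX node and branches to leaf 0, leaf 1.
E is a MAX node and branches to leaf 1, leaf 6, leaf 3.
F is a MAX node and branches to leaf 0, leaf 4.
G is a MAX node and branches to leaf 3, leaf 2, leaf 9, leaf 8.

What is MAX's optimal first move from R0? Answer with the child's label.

B

C (MAX): max(1, 6, 4, 9) = 9
D (MAX): max(0, 1) = 1
E (MAX): max(1, 6, 3) = 6
A (MIN): min(9, 1, 6) = 1
F (MAX): max(0, 4) = 4
G (MAX): max(3, 2, 9, 8) = 9
B (MIN): min(4, 9) = 4
R0 (MAX): max(1, 4) = 4
MAX at R0 wants the highest of {A=1, B=4}, so chooses B.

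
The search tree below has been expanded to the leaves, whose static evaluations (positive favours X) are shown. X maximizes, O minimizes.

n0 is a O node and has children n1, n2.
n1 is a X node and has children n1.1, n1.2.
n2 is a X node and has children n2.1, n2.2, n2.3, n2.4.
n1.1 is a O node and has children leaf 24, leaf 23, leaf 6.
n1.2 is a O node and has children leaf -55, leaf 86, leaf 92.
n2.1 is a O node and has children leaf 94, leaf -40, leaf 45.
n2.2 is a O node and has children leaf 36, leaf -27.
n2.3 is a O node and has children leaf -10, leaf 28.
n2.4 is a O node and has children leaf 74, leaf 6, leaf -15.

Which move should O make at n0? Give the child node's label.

n2

n1.1 (O): min(24, 23, 6) = 6
n1.2 (O): min(-55, 86, 92) = -55
n1 (X): max(6, -55) = 6
n2.1 (O): min(94, -40, 45) = -40
n2.2 (O): min(36, -27) = -27
n2.3 (O): min(-10, 28) = -10
n2.4 (O): min(74, 6, -15) = -15
n2 (X): max(-40, -27, -10, -15) = -10
n0 (O): min(6, -10) = -10
O at n0 wants the lowest of {n1=6, n2=-10}, so chooses n2.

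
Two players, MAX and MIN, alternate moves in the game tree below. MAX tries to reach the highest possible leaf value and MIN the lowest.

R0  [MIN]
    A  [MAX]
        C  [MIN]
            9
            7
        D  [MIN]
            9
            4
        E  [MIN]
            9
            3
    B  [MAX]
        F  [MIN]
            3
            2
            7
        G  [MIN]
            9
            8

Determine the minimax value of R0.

7

C (MIN): min(9, 7) = 7
D (MIN): min(9, 4) = 4
E (MIN): min(9, 3) = 3
A (MAX): max(7, 4, 3) = 7
F (MIN): min(3, 2, 7) = 2
G (MIN): min(9, 8) = 8
B (MAX): max(2, 8) = 8
R0 (MIN): min(7, 8) = 7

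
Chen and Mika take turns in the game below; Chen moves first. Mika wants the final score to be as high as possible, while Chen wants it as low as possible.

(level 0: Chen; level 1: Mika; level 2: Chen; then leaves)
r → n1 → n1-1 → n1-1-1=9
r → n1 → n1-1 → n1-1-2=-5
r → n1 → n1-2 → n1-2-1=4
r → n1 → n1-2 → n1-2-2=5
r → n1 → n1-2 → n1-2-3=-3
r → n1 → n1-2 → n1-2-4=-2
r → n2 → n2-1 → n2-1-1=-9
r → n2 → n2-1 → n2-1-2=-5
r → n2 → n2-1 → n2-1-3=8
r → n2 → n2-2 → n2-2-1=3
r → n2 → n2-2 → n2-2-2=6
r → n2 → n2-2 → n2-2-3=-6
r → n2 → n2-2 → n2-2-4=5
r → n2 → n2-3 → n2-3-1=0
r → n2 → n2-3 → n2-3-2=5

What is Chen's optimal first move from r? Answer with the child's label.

n1-1 (Chen): min(9, -5) = -5
n1-2 (Chen): min(4, 5, -3, -2) = -3
n1 (Mika): max(-5, -3) = -3
n2-1 (Chen): min(-9, -5, 8) = -9
n2-2 (Chen): min(3, 6, -6, 5) = -6
n2-3 (Chen): min(0, 5) = 0
n2 (Mika): max(-9, -6, 0) = 0
r (Chen): min(-3, 0) = -3
Chen at r wants the lowest of {n1=-3, n2=0}, so chooses n1.

n1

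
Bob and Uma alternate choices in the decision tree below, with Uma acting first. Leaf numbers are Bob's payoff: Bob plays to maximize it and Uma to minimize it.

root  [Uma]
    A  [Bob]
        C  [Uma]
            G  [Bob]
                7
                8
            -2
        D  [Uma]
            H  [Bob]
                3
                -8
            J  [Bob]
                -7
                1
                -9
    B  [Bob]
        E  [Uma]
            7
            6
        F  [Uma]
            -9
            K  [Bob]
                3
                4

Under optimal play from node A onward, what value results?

G (Bob): max(7, 8) = 8
C (Uma): min(8, -2) = -2
H (Bob): max(3, -8) = 3
J (Bob): max(-7, 1, -9) = 1
D (Uma): min(3, 1) = 1
A (Bob): max(-2, 1) = 1

1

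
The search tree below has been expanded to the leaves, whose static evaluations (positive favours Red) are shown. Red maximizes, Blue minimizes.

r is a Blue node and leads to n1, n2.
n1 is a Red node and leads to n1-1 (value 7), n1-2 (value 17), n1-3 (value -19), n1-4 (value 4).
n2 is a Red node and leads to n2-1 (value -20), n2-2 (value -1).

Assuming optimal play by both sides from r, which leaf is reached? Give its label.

n2-2

n1 (Red): max(7, 17, -19, 4) = 17
n2 (Red): max(-20, -1) = -1
r (Blue): min(17, -1) = -1
At r, Blue picks n2 (lowest: -1).
At n2, Red picks n2-2 (highest: -1).
Terminal value -1.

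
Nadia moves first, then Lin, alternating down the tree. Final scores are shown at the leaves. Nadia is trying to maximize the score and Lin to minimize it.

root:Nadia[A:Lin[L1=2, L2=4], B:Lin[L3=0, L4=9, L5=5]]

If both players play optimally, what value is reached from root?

2

A (Lin): min(2, 4) = 2
B (Lin): min(0, 9, 5) = 0
root (Nadia): max(2, 0) = 2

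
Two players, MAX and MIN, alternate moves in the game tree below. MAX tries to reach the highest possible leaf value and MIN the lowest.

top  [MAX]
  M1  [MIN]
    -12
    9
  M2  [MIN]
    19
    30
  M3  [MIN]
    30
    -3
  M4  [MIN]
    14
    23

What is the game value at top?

19

M1 (MIN): min(-12, 9) = -12
M2 (MIN): min(19, 30) = 19
M3 (MIN): min(30, -3) = -3
M4 (MIN): min(14, 23) = 14
top (MAX): max(-12, 19, -3, 14) = 19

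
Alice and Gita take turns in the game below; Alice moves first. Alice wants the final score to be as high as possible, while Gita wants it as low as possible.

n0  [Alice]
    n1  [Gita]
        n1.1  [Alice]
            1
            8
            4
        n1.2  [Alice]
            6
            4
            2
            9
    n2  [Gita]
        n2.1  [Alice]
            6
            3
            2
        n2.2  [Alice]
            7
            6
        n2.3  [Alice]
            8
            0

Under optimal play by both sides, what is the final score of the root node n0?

n1.1 (Alice): max(1, 8, 4) = 8
n1.2 (Alice): max(6, 4, 2, 9) = 9
n1 (Gita): min(8, 9) = 8
n2.1 (Alice): max(6, 3, 2) = 6
n2.2 (Alice): max(7, 6) = 7
n2.3 (Alice): max(8, 0) = 8
n2 (Gita): min(6, 7, 8) = 6
n0 (Alice): max(8, 6) = 8

8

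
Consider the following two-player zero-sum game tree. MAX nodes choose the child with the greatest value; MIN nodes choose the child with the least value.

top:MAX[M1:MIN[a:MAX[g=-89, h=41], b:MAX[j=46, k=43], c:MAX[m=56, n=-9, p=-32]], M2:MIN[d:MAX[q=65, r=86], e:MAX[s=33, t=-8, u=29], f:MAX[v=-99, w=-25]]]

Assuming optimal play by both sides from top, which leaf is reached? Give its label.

a (MAX): max(-89, 41) = 41
b (MAX): max(46, 43) = 46
c (MAX): max(56, -9, -32) = 56
M1 (MIN): min(41, 46, 56) = 41
d (MAX): max(65, 86) = 86
e (MAX): max(33, -8, 29) = 33
f (MAX): max(-99, -25) = -25
M2 (MIN): min(86, 33, -25) = -25
top (MAX): max(41, -25) = 41
At top, MAX picks M1 (highest: 41).
At M1, MIN picks a (lowest: 41).
At a, MAX picks h (highest: 41).
Terminal value 41.

h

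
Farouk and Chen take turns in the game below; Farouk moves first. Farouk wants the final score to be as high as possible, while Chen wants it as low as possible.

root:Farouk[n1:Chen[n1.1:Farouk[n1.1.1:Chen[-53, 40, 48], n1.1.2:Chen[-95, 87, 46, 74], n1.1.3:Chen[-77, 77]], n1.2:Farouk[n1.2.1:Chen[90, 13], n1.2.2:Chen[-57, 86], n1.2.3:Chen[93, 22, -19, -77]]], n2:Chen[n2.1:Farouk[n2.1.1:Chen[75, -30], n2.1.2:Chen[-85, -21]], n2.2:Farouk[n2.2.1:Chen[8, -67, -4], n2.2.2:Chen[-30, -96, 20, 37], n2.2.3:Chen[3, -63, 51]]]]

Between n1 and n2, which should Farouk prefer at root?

n1.1.1 (Chen): min(-53, 40, 48) = -53
n1.1.2 (Chen): min(-95, 87, 46, 74) = -95
n1.1.3 (Chen): min(-77, 77) = -77
n1.1 (Farouk): max(-53, -95, -77) = -53
n1.2.1 (Chen): min(90, 13) = 13
n1.2.2 (Chen): min(-57, 86) = -57
n1.2.3 (Chen): min(93, 22, -19, -77) = -77
n1.2 (Farouk): max(13, -57, -77) = 13
n1 (Chen): min(-53, 13) = -53
n2.1.1 (Chen): min(75, -30) = -30
n2.1.2 (Chen): min(-85, -21) = -85
n2.1 (Farouk): max(-30, -85) = -30
n2.2.1 (Chen): min(8, -67, -4) = -67
n2.2.2 (Chen): min(-30, -96, 20, 37) = -96
n2.2.3 (Chen): min(3, -63, 51) = -63
n2.2 (Farouk): max(-67, -96, -63) = -63
n2 (Chen): min(-30, -63) = -63
Farouk prefers the higher value; n1=-53, n2=-63. n1 is better since -53 > -63.

n1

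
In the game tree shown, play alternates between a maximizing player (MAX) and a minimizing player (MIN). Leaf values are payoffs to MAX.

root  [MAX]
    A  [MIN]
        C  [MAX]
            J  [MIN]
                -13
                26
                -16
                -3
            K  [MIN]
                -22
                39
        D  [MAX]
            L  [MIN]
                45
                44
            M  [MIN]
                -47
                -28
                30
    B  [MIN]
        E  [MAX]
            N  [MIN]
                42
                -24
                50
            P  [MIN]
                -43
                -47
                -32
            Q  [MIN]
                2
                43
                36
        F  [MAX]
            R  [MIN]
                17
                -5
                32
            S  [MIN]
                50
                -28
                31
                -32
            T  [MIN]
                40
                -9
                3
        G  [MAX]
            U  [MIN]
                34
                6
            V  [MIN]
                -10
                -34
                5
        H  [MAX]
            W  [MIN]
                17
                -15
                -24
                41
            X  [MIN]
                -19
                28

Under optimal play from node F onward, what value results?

R (MIN): min(17, -5, 32) = -5
S (MIN): min(50, -28, 31, -32) = -32
T (MIN): min(40, -9, 3) = -9
F (MAX): max(-5, -32, -9) = -5

-5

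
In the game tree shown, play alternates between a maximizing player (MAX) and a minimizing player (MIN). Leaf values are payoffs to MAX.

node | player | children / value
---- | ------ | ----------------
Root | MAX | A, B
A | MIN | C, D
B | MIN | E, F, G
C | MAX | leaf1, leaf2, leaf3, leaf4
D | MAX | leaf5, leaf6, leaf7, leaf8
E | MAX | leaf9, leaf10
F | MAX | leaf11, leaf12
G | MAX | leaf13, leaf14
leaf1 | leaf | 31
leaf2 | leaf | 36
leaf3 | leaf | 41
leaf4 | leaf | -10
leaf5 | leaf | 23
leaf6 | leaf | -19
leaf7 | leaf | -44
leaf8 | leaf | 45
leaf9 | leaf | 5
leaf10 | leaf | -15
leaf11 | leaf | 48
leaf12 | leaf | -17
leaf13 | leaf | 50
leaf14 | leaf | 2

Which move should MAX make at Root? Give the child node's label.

A

C (MAX): max(31, 36, 41, -10) = 41
D (MAX): max(23, -19, -44, 45) = 45
A (MIN): min(41, 45) = 41
E (MAX): max(5, -15) = 5
F (MAX): max(48, -17) = 48
G (MAX): max(50, 2) = 50
B (MIN): min(5, 48, 50) = 5
Root (MAX): max(41, 5) = 41
MAX at Root wants the highest of {A=41, B=5}, so chooses A.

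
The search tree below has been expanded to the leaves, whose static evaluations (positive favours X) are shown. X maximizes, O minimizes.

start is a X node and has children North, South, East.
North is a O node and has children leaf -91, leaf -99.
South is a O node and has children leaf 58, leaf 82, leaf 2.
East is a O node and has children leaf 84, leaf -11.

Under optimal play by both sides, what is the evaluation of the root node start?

2

North (O): min(-91, -99) = -99
South (O): min(58, 82, 2) = 2
East (O): min(84, -11) = -11
start (X): max(-99, 2, -11) = 2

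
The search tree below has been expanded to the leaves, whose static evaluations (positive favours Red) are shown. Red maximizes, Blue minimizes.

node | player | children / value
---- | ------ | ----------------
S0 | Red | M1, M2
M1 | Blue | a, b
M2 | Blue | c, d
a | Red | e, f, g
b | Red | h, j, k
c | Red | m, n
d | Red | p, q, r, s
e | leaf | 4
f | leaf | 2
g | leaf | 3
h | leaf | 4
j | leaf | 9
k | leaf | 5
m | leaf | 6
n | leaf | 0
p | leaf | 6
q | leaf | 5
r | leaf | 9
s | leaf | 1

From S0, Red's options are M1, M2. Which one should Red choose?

M2

a (Red): max(4, 2, 3) = 4
b (Red): max(4, 9, 5) = 9
M1 (Blue): min(4, 9) = 4
c (Red): max(6, 0) = 6
d (Red): max(6, 5, 9, 1) = 9
M2 (Blue): min(6, 9) = 6
S0 (Red): max(4, 6) = 6
Red at S0 wants the highest of {M1=4, M2=6}, so chooses M2.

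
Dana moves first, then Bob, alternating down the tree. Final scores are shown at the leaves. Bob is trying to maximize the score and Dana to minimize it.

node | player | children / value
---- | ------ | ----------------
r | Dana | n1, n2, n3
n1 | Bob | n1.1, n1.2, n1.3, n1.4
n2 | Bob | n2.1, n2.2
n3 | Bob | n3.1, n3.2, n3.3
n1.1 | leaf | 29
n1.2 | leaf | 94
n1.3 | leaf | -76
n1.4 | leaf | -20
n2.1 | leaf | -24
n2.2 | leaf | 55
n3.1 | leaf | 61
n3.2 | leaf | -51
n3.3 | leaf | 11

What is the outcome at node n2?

55

n2 (Bob): max(-24, 55) = 55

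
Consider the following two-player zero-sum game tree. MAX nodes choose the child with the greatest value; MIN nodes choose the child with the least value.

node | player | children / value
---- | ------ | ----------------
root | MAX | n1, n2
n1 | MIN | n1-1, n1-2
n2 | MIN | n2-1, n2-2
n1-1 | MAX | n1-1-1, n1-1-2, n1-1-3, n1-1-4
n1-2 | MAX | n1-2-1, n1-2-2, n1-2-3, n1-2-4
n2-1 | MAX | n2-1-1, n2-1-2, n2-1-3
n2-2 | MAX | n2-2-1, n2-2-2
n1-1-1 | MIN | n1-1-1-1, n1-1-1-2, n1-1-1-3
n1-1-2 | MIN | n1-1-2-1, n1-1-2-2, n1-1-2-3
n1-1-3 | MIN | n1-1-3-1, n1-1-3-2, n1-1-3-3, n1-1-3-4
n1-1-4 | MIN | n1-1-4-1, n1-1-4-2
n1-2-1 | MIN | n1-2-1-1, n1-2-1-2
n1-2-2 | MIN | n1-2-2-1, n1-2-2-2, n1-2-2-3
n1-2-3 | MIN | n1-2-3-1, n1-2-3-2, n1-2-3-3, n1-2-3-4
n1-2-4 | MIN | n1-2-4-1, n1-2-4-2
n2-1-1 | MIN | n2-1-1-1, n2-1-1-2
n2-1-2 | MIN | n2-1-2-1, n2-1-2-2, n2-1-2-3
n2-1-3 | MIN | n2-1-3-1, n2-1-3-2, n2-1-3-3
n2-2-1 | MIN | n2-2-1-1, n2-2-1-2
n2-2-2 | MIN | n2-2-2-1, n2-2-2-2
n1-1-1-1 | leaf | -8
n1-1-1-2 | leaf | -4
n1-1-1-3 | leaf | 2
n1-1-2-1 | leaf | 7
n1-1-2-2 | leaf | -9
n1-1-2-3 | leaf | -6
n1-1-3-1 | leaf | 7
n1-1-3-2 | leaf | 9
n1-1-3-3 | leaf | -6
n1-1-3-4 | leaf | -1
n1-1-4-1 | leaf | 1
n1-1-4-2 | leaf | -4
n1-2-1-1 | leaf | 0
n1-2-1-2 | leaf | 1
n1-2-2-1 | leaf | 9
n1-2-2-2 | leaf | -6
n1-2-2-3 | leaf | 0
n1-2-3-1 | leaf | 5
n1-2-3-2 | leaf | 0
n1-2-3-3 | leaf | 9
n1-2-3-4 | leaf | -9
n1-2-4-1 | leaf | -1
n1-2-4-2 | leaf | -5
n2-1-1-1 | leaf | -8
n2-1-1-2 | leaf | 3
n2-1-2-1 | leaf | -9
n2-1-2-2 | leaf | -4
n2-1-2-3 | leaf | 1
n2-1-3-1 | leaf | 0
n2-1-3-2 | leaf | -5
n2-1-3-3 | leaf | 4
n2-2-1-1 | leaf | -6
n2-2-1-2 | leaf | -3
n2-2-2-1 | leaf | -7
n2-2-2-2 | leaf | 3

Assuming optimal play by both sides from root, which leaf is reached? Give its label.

n1-1-1 (MIN): min(-8, -4, 2) = -8
n1-1-2 (MIN): min(7, -9, -6) = -9
n1-1-3 (MIN): min(7, 9, -6, -1) = -6
n1-1-4 (MIN): min(1, -4) = -4
n1-1 (MAX): max(-8, -9, -6, -4) = -4
n1-2-1 (MIN): min(0, 1) = 0
n1-2-2 (MIN): min(9, -6, 0) = -6
n1-2-3 (MIN): min(5, 0, 9, -9) = -9
n1-2-4 (MIN): min(-1, -5) = -5
n1-2 (MAX): max(0, -6, -9, -5) = 0
n1 (MIN): min(-4, 0) = -4
n2-1-1 (MIN): min(-8, 3) = -8
n2-1-2 (MIN): min(-9, -4, 1) = -9
n2-1-3 (MIN): min(0, -5, 4) = -5
n2-1 (MAX): max(-8, -9, -5) = -5
n2-2-1 (MIN): min(-6, -3) = -6
n2-2-2 (MIN): min(-7, 3) = -7
n2-2 (MAX): max(-6, -7) = -6
n2 (MIN): min(-5, -6) = -6
root (MAX): max(-4, -6) = -4
At root, MAX picks n1 (highest: -4).
At n1, MIN picks n1-1 (lowest: -4).
At n1-1, MAX picks n1-1-4 (highest: -4).
At n1-1-4, MIN picks n1-1-4-2 (lowest: -4).
Terminal value -4.

n1-1-4-2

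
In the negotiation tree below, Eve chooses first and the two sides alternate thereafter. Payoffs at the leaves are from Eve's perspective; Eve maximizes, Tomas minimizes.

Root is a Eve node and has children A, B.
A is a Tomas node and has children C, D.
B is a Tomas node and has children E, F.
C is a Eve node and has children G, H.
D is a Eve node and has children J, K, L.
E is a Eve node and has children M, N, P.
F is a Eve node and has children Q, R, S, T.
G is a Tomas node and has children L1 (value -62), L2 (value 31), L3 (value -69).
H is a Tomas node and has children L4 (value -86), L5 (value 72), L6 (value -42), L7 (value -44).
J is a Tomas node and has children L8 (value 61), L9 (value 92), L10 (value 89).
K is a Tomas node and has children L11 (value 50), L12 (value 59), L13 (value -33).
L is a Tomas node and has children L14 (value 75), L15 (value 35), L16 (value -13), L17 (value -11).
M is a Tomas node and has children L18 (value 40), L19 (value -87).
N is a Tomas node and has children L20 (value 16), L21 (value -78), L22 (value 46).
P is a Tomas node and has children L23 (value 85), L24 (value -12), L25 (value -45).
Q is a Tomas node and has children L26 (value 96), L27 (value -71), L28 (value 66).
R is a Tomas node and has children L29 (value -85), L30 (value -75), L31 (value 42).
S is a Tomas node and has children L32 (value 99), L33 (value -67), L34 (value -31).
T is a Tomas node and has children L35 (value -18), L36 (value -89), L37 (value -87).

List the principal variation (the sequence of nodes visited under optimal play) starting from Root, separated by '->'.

Root -> B -> F -> S -> L33

G (Tomas): min(-62, 31, -69) = -69
H (Tomas): min(-86, 72, -42, -44) = -86
C (Eve): max(-69, -86) = -69
J (Tomas): min(61, 92, 89) = 61
K (Tomas): min(50, 59, -33) = -33
L (Tomas): min(75, 35, -13, -11) = -13
D (Eve): max(61, -33, -13) = 61
A (Tomas): min(-69, 61) = -69
M (Tomas): min(40, -87) = -87
N (Tomas): min(16, -78, 46) = -78
P (Tomas): min(85, -12, -45) = -45
E (Eve): max(-87, -78, -45) = -45
Q (Tomas): min(96, -71, 66) = -71
R (Tomas): min(-85, -75, 42) = -85
S (Tomas): min(99, -67, -31) = -67
T (Tomas): min(-18, -89, -87) = -89
F (Eve): max(-71, -85, -67, -89) = -67
B (Tomas): min(-45, -67) = -67
Root (Eve): max(-69, -67) = -67
At Root, Eve picks B (highest: -67).
At B, Tomas picks F (lowest: -67).
At F, Eve picks S (highest: -67).
At S, Tomas picks L33 (lowest: -67).
Terminal value -67.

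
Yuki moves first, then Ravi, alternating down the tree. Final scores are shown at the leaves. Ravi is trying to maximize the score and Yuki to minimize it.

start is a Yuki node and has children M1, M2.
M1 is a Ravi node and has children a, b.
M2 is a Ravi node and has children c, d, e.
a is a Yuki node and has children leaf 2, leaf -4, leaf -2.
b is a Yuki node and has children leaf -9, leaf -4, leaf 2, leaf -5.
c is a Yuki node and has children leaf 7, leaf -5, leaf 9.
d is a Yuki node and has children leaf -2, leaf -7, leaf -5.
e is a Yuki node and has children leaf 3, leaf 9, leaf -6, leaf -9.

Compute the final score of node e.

-9

e (Yuki): min(3, 9, -6, -9) = -9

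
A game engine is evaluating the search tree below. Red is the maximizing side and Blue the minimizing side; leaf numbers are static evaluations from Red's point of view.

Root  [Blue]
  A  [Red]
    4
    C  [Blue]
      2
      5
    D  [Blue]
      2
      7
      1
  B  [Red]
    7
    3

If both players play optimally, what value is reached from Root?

4

C (Blue): min(2, 5) = 2
D (Blue): min(2, 7, 1) = 1
A (Red): max(4, 2, 1) = 4
B (Red): max(7, 3) = 7
Root (Blue): min(4, 7) = 4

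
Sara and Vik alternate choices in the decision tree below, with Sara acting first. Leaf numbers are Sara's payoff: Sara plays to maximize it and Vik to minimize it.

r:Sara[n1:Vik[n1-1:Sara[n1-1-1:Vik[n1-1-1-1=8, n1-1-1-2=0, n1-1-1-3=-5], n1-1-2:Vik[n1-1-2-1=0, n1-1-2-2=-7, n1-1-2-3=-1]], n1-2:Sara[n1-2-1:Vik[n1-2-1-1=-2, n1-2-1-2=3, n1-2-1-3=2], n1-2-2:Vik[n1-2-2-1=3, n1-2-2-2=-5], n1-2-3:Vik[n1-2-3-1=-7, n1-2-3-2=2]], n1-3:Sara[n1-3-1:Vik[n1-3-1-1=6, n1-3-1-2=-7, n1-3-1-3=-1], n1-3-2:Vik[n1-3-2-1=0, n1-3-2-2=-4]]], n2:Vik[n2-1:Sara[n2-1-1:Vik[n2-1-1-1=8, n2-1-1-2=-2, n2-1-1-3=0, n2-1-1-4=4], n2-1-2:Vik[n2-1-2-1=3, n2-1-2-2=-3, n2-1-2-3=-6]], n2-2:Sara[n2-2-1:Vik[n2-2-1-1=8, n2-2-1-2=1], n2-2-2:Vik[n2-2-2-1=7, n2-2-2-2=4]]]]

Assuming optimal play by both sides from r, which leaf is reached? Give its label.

n1-1-1 (Vik): min(8, 0, -5) = -5
n1-1-2 (Vik): min(0, -7, -1) = -7
n1-1 (Sara): max(-5, -7) = -5
n1-2-1 (Vik): min(-2, 3, 2) = -2
n1-2-2 (Vik): min(3, -5) = -5
n1-2-3 (Vik): min(-7, 2) = -7
n1-2 (Sara): max(-2, -5, -7) = -2
n1-3-1 (Vik): min(6, -7, -1) = -7
n1-3-2 (Vik): min(0, -4) = -4
n1-3 (Sara): max(-7, -4) = -4
n1 (Vik): min(-5, -2, -4) = -5
n2-1-1 (Vik): min(8, -2, 0, 4) = -2
n2-1-2 (Vik): min(3, -3, -6) = -6
n2-1 (Sara): max(-2, -6) = -2
n2-2-1 (Vik): min(8, 1) = 1
n2-2-2 (Vik): min(7, 4) = 4
n2-2 (Sara): max(1, 4) = 4
n2 (Vik): min(-2, 4) = -2
r (Sara): max(-5, -2) = -2
At r, Sara picks n2 (highest: -2).
At n2, Vik picks n2-1 (lowest: -2).
At n2-1, Sara picks n2-1-1 (highest: -2).
At n2-1-1, Vik picks n2-1-1-2 (lowest: -2).
Terminal value -2.

n2-1-1-2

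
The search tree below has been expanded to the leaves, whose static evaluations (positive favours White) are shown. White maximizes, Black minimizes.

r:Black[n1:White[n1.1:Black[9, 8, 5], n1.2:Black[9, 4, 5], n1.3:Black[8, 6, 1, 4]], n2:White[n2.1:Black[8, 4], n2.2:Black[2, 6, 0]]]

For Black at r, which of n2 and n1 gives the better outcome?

n2

n2.1 (Black): min(8, 4) = 4
n2.2 (Black): min(2, 6, 0) = 0
n2 (White): max(4, 0) = 4
n1.1 (Black): min(9, 8, 5) = 5
n1.2 (Black): min(9, 4, 5) = 4
n1.3 (Black): min(8, 6, 1, 4) = 1
n1 (White): max(5, 4, 1) = 5
Black prefers the lower value; n2=4, n1=5. n2 is better since 4 < 5.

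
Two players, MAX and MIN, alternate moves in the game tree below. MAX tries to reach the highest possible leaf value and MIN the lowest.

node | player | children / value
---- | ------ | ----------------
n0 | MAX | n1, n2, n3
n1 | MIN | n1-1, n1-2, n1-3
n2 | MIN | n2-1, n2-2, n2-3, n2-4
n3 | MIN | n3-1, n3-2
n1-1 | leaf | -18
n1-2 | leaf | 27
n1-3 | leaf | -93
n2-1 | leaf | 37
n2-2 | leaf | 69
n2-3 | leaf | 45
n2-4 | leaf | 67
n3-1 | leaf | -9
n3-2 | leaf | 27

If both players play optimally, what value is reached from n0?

37

n1 (MIN): min(-18, 27, -93) = -93
n2 (MIN): min(37, 69, 45, 67) = 37
n3 (MIN): min(-9, 27) = -9
n0 (MAX): max(-93, 37, -9) = 37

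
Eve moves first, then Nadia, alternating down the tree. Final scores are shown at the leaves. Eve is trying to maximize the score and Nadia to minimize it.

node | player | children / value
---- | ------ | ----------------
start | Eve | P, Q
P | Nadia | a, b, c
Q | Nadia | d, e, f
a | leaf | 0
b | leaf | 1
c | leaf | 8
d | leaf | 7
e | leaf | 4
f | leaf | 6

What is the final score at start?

P (Nadia): min(0, 1, 8) = 0
Q (Nadia): min(7, 4, 6) = 4
start (Eve): max(0, 4) = 4

4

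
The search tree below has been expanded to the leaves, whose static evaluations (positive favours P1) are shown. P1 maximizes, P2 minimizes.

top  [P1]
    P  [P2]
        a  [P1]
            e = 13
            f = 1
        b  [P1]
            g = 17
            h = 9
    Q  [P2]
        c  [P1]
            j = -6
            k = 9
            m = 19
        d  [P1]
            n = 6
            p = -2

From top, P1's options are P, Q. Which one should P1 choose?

a (P1): max(13, 1) = 13
b (P1): max(17, 9) = 17
P (P2): min(13, 17) = 13
c (P1): max(-6, 9, 19) = 19
d (P1): max(6, -2) = 6
Q (P2): min(19, 6) = 6
top (P1): max(13, 6) = 13
P1 at top wants the highest of {P=13, Q=6}, so chooses P.

P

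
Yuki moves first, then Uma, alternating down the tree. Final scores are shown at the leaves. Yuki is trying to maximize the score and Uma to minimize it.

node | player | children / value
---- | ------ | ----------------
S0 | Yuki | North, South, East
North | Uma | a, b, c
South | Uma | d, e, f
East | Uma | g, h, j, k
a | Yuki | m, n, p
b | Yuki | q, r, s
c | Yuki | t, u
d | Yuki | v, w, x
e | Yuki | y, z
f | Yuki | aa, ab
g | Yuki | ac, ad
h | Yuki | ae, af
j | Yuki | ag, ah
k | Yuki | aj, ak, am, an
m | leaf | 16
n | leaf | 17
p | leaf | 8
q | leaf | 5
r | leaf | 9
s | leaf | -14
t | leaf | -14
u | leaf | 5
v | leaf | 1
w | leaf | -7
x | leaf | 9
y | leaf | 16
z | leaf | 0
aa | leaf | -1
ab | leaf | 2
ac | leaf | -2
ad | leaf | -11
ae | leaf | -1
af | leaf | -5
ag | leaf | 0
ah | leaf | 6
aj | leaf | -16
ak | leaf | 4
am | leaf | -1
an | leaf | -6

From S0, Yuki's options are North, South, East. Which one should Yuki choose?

North

a (Yuki): max(16, 17, 8) = 17
b (Yuki): max(5, 9, -14) = 9
c (Yuki): max(-14, 5) = 5
North (Uma): min(17, 9, 5) = 5
d (Yuki): max(1, -7, 9) = 9
e (Yuki): max(16, 0) = 16
f (Yuki): max(-1, 2) = 2
South (Uma): min(9, 16, 2) = 2
g (Yuki): max(-2, -11) = -2
h (Yuki): max(-1, -5) = -1
j (Yuki): max(0, 6) = 6
k (Yuki): max(-16, 4, -1, -6) = 4
East (Uma): min(-2, -1, 6, 4) = -2
S0 (Yuki): max(5, 2, -2) = 5
Yuki at S0 wants the highest of {North=5, South=2, East=-2}, so chooses North.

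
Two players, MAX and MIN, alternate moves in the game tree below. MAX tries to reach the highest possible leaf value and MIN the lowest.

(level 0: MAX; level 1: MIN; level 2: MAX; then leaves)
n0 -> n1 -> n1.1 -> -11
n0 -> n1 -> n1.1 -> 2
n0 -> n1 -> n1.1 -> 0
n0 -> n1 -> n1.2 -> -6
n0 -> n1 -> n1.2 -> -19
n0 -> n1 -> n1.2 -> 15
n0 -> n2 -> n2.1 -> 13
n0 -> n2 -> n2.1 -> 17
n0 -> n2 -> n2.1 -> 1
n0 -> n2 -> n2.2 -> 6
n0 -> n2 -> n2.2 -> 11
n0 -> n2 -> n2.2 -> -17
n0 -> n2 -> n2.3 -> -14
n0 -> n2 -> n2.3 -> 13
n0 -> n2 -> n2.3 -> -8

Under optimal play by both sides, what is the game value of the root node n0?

11

n1.1 (MAX): max(-11, 2, 0) = 2
n1.2 (MAX): max(-6, -19, 15) = 15
n1 (MIN): min(2, 15) = 2
n2.1 (MAX): max(13, 17, 1) = 17
n2.2 (MAX): max(6, 11, -17) = 11
n2.3 (MAX): max(-14, 13, -8) = 13
n2 (MIN): min(17, 11, 13) = 11
n0 (MAX): max(2, 11) = 11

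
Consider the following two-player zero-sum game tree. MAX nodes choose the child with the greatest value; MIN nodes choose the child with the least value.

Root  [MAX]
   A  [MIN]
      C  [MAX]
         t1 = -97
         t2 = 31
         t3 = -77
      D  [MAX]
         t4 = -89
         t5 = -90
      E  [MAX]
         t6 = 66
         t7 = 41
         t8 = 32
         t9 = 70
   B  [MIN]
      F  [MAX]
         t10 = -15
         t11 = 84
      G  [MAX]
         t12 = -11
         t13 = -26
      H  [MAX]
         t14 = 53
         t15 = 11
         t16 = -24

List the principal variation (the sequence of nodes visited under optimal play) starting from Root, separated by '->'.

C (MAX): max(-97, 31, -77) = 31
D (MAX): max(-89, -90) = -89
E (MAX): max(66, 41, 32, 70) = 70
A (MIN): min(31, -89, 70) = -89
F (MAX): max(-15, 84) = 84
G (MAX): max(-11, -26) = -11
H (MAX): max(53, 11, -24) = 53
B (MIN): min(84, -11, 53) = -11
Root (MAX): max(-89, -11) = -11
At Root, MAX picks B (highest: -11).
At B, MIN picks G (lowest: -11).
At G, MAX picks t12 (highest: -11).
Terminal value -11.

Root -> B -> G -> t12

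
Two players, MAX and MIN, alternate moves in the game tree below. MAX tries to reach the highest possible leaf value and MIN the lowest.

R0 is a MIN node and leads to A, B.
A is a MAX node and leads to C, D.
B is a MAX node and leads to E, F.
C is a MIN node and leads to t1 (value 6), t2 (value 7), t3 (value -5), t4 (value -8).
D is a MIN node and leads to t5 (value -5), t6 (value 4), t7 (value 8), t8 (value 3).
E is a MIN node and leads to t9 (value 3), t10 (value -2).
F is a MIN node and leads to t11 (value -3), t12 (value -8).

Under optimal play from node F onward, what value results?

F (MIN): min(-3, -8) = -8

-8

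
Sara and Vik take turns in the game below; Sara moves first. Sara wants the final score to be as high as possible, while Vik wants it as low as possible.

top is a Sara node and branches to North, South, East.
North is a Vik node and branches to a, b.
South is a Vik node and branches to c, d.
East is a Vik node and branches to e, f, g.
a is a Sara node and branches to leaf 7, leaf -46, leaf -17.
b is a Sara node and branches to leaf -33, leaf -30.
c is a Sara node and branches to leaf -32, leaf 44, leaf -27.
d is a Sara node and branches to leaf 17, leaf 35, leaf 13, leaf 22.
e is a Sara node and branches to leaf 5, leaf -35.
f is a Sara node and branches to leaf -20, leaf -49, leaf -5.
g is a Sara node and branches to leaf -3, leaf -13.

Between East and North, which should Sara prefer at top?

e (Sara): max(5, -35) = 5
f (Sara): max(-20, -49, -5) = -5
g (Sara): max(-3, -13) = -3
East (Vik): min(5, -5, -3) = -5
a (Sara): max(7, -46, -17) = 7
b (Sara): max(-33, -30) = -30
North (Vik): min(7, -30) = -30
Sara prefers the higher value; East=-5, North=-30. East is better since -5 > -30.

East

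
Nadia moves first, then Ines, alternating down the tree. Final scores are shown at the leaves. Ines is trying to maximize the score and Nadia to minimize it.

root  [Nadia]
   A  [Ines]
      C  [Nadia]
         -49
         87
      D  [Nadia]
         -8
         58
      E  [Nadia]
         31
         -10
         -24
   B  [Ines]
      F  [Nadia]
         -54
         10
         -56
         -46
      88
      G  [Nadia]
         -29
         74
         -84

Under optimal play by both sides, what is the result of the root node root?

-8

C (Nadia): min(-49, 87) = -49
D (Nadia): min(-8, 58) = -8
E (Nadia): min(31, -10, -24) = -24
A (Ines): max(-49, -8, -24) = -8
F (Nadia): min(-54, 10, -56, -46) = -56
G (Nadia): min(-29, 74, -84) = -84
B (Ines): max(-56, 88, -84) = 88
root (Nadia): min(-8, 88) = -8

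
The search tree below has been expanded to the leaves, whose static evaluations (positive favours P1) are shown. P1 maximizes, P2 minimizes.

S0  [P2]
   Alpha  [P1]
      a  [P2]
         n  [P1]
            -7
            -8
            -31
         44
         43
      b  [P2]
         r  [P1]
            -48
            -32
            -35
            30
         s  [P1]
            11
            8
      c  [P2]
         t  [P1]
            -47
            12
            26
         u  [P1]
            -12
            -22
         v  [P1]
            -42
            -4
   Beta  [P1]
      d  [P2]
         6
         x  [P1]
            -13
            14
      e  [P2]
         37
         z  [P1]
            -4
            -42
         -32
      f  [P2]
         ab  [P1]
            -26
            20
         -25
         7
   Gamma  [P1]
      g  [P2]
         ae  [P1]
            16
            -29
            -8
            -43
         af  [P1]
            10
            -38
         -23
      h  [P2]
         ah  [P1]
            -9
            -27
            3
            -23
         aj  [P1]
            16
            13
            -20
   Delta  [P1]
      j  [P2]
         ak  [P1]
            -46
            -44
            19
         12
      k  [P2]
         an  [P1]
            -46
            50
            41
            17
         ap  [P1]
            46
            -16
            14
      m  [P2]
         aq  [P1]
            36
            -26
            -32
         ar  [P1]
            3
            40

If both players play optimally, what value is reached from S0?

n (P1): max(-7, -8, -31) = -7
a (P2): min(-7, 44, 43) = -7
r (P1): max(-48, -32, -35, 30) = 30
s (P1): max(11, 8) = 11
b (P2): min(30, 11) = 11
t (P1): max(-47, 12, 26) = 26
u (P1): max(-12, -22) = -12
v (P1): max(-42, -4) = -4
c (P2): min(26, -12, -4) = -12
Alpha (P1): max(-7, 11, -12) = 11
x (P1): max(-13, 14) = 14
d (P2): min(6, 14) = 6
z (P1): max(-4, -42) = -4
e (P2): min(37, -4, -32) = -32
ab (P1): max(-26, 20) = 20
f (P2): min(20, -25, 7) = -25
Beta (P1): max(6, -32, -25) = 6
ae (P1): max(16, -29, -8, -43) = 16
af (P1): max(10, -38) = 10
g (P2): min(16, 10, -23) = -23
ah (P1): max(-9, -27, 3, -23) = 3
aj (P1): max(16, 13, -20) = 16
h (P2): min(3, 16) = 3
Gamma (P1): max(-23, 3) = 3
ak (P1): max(-46, -44, 19) = 19
j (P2): min(19, 12) = 12
an (P1): max(-46, 50, 41, 17) = 50
ap (P1): max(46, -16, 14) = 46
k (P2): min(50, 46) = 46
aq (P1): max(36, -26, -32) = 36
ar (P1): max(3, 40) = 40
m (P2): min(36, 40) = 36
Delta (P1): max(12, 46, 36) = 46
S0 (P2): min(11, 6, 3, 46) = 3

3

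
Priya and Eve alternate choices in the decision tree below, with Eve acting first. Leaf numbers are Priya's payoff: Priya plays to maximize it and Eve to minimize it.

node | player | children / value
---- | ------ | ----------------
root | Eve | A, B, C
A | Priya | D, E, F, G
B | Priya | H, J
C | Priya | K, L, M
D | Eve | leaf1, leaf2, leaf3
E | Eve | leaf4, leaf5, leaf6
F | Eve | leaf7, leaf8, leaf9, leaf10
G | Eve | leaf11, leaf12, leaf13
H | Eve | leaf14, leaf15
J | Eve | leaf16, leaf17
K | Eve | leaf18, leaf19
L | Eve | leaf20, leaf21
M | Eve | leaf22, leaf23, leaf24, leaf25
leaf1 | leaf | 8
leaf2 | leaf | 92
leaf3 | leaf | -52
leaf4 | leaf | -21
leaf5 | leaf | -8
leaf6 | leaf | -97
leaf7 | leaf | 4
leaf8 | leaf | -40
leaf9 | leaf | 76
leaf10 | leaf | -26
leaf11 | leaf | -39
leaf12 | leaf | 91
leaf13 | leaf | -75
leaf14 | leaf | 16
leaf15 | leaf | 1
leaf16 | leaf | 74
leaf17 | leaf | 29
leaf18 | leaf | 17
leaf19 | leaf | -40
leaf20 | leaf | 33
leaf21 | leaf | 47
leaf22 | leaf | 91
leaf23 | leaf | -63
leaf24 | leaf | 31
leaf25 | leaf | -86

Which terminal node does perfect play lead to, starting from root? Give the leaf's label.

leaf8

D (Eve): min(8, 92, -52) = -52
E (Eve): min(-21, -8, -97) = -97
F (Eve): min(4, -40, 76, -26) = -40
G (Eve): min(-39, 91, -75) = -75
A (Priya): max(-52, -97, -40, -75) = -40
H (Eve): min(16, 1) = 1
J (Eve): min(74, 29) = 29
B (Priya): max(1, 29) = 29
K (Eve): min(17, -40) = -40
L (Eve): min(33, 47) = 33
M (Eve): min(91, -63, 31, -86) = -86
C (Priya): max(-40, 33, -86) = 33
root (Eve): min(-40, 29, 33) = -40
At root, Eve picks A (lowest: -40).
At A, Priya picks F (highest: -40).
At F, Eve picks leaf8 (lowest: -40).
Terminal value -40.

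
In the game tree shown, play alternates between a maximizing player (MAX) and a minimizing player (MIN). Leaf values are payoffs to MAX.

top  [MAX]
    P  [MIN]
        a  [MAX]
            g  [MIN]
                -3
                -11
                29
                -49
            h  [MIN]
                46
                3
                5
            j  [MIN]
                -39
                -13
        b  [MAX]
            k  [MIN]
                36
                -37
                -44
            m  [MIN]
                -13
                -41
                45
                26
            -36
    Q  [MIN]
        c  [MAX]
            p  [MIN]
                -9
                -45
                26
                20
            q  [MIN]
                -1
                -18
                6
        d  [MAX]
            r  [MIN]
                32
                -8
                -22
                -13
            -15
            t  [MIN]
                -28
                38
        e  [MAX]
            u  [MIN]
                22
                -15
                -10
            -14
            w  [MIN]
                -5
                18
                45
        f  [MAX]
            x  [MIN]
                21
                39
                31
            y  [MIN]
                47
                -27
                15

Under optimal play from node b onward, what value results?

-36

k (MIN): min(36, -37, -44) = -44
m (MIN): min(-13, -41, 45, 26) = -41
b (MAX): max(-44, -41, -36) = -36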